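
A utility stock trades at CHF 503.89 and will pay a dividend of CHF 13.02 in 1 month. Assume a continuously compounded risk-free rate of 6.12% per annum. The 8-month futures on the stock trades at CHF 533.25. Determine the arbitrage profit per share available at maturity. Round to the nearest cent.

PV(dividends) I = 13.02·e^(−0.0612·1/12) = 12.9538
Fair futures F* = (S − I)·e^(rT) = (503.89 − 12.9538)·e^0.040800 = 490.9362 × 1.041644 = 511.3807
Market CHF 533.25 > fair 511.3807: forward overpriced → cash-and-carry (borrow at r, buy the stock and collect the dividends, short the forward).
Profit at T = |F_mkt − F*| = |533.25 − 511.3807| = CHF 21.87 per share

CHF 21.87 per share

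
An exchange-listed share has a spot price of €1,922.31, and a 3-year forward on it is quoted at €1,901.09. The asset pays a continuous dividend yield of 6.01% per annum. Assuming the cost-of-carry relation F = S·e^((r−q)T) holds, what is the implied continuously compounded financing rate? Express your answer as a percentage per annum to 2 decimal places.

From F = S·e^((r−q)T): (r − q) = ln(F/S)/T
ln(1901.09/1922.31) = ln(0.988961) = -0.011100
(r − q) = -0.011100 / (3) = -0.003700
r = ln(F/S)/T + q = -0.003700 + 0.0601 = 0.056400
r = 5.64%

5.64%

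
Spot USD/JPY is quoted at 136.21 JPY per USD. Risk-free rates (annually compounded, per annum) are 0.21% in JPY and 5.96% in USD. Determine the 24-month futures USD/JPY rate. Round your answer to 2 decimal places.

121.83

By covered interest parity, F = S · (1+r_JPY)^T / (1+r_USD)^T
= 136.21 × 1.004204 / 1.122752 = 136.21 × 0.894413
F = 121.83 JPY per USD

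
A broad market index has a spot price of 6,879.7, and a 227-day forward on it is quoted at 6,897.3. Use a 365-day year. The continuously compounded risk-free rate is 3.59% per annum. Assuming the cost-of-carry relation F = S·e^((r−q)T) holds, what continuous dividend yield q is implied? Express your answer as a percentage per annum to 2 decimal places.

From F = S·e^((r−q)T): (r − q) = ln(F/S)/T
ln(6897.3/6879.7) = ln(1.002558) = 0.002555
(r − q) = 0.002555 / (227/365) = 0.004108
q = r − ln(F/S)/T = 0.0359 − 0.004108 = 0.031792
q = 3.18%

3.18%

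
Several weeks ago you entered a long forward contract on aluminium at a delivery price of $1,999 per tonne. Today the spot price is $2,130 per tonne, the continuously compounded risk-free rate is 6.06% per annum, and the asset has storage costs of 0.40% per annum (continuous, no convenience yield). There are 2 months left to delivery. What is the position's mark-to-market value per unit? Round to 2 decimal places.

$152.51 per tonne

Current fair forward for the remaining 2 months: F = S·e^((r + u)·T), (r + u) = 0.0606 + 0.0040 = 0.0646
F = 2130 · e^(0.0646 × 2/12) = 2130 × 1.01082484 = 2153.0569
Value of long forward = (F − K)·e^(−rT) = (2153.0569 − 1999) · e^(−0.0606·2/12)
= 154.0569 × 0.98995083 = 152.51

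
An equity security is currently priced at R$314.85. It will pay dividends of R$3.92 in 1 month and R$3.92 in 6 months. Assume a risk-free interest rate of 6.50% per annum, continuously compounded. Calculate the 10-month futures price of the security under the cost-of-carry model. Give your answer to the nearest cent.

R$324.25

PV(dividends) I = 3.92·e^(−0.0650·1/12) + 3.92·e^(−0.0650·6/12)
I = 3.8988 + 3.7946 = 7.6934
F = (S − I)·e^(rT) = (314.85 − 7.6934) · e^(0.0650·10/12)
= 307.1566 · e^0.054167 = 307.1566 × 1.055661 = R$324.25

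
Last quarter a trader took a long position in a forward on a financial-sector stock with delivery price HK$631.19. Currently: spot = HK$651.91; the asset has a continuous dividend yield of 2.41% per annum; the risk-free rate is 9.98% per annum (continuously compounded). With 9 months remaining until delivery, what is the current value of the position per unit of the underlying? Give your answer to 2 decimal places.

Current fair forward for the remaining 9 months: F = S·e^((r − q)·T), (r − q) = 0.0998 − 0.0241 = 0.0757
F = 651.91 · e^(0.0757 × 9/12) = 651.91 × 1.058418 = 689.9933
Value of long forward = (F − K)·e^(−rT) = (689.9933 − 631.19) · e^(−0.0998·9/12)
= 58.8033 × 0.927883 = 54.56

HK$54.56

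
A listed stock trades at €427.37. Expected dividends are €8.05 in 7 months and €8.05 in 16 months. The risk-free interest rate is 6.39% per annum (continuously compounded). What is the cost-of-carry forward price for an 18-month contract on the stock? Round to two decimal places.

PV(dividends) I = 8.05·e^(−0.0639·7/12) + 8.05·e^(−0.0639·16/12)
I = 7.7555 + 7.3925 = 15.1480
F = (S − I)·e^(rT) = (427.37 − 15.1480) · e^(0.0639·18/12)
= 412.2220 · e^0.095850 = 412.2220 × 1.100594 = €453.69

€453.69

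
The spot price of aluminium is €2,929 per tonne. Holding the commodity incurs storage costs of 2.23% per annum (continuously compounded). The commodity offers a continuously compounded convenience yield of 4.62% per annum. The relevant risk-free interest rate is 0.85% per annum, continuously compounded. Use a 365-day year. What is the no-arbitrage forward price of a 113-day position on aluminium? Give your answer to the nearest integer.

Net carry = r + u − y = 0.0085 + 0.0223 − 0.0462 = -0.0154
F = S·e^((r+u−y)T) = 2929 · e^(-0.0154 × 113/365) = 2929 · e^-0.004768
= 2929 × 0.995243 = €2,915 per tonne

€2,915 per tonne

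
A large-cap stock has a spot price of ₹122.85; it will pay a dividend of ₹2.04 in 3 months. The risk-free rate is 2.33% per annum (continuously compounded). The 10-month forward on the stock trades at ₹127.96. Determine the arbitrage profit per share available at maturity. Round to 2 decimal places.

PV(dividends) I = 2.04·e^(−0.0233·3/12) = 2.0282
Fair forward F* = (S − I)·e^(rT) = (122.85 − 2.0282)·e^0.019417 = 120.8218 × 1.019607 = 123.1908
Market ₹127.96 > fair 123.1908: forward overpriced → cash-and-carry (borrow at r, buy the stock and collect the dividends, short the forward).
Profit at T = |F_mkt − F*| = |127.96 − 123.1908| = ₹4.77 per share

₹4.77 per share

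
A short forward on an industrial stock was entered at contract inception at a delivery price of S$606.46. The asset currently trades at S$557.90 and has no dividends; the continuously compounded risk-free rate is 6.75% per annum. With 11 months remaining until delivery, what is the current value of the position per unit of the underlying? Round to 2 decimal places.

S$12.17

Current fair forward for the remaining 11 months: F = S·e^(r·T), r = 0.0675
F = 557.90 · e^(0.0675 × 11/12) = 557.90 × 1.063829 = 593.5102
Value of long forward = (F − K)·e^(−rT) = (593.5102 − 606.46) · e^(−0.0675·11/12)
= -12.9498 × 0.940000 = -12.17
Short position value = −(long value) = S$12.17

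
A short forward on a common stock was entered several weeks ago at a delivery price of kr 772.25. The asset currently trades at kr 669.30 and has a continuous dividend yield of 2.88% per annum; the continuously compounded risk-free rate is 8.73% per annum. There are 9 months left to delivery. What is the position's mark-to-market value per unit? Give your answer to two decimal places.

Current fair forward for the remaining 9 months: F = S·e^((r − q)·T), (r − q) = 0.0873 − 0.0288 = 0.0585
F = 669.30 · e^(0.0585 × 9/12) = 669.30 × 1.044852 = 699.3194
Value of long forward = (F − K)·e^(−rT) = (699.3194 − 772.25) · e^(−0.0873·9/12)
= -72.9306 × 0.936622 = -68.31
Short position value = −(long value) = kr 68.31

kr 68.31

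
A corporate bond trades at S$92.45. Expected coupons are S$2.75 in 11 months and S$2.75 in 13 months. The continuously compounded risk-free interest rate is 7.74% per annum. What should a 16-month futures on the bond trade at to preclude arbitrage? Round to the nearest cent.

PV(coupons) I = 2.75·e^(−0.0774·11/12) + 2.75·e^(−0.0774·13/12)
I = 2.5616 + 2.5288 = 5.0904
F = (S − I)·e^(rT) = (92.45 − 5.0904) · e^(0.0774·16/12)
= 87.3596 · e^0.103200 = 87.3596 × 1.108713 = S$96.86

S$96.86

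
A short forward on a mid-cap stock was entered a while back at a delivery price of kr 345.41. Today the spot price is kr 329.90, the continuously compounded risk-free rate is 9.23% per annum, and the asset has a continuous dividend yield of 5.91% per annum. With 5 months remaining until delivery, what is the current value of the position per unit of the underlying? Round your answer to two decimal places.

Current fair forward for the remaining 5 months: F = S·e^((r − q)·T), (r − q) = 0.0923 − 0.0591 = 0.0332
F = 329.90 · e^(0.0332 × 5/12) = 329.90 × 1.013929 = 334.4952
Value of long forward = (F − K)·e^(−rT) = (334.4952 − 345.41) · e^(−0.0923·5/12)
= -10.9148 × 0.962272 = -10.50
Short position value = −(long value) = kr 10.50

kr 10.50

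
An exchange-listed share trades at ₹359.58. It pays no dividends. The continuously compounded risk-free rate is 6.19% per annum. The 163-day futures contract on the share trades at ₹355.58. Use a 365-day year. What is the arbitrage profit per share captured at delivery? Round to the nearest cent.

₹14.08 per share

Fair futures: F* = S·e^(carry·T), with carry = r = 0.0619
F* = 359.58 · e^(0.0619 × 163/365) = 359.58 · e^0.027643 = 359.58 × 1.028029 = ₹369.6587
Market ₹355.58 < fair ₹369.6587: forward underpriced → reverse cash-and-carry (short spot, go long the forward).
At maturity, profit = |F_mkt − F*| = |355.58 − 369.6587| = ₹14.08 per share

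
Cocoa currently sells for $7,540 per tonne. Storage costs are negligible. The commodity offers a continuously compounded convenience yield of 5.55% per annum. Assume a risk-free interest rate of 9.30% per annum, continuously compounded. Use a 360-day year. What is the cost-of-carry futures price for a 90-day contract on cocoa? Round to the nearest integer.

Net carry = r + u − y = 0.0930 + 0.0000 − 0.0555 = 0.0375
F = S·e^((r+u−y)T) = 7540 · e^(0.0375 × 90/360) = 7540 · e^0.009375
= 7540 × 1.009419 = $7,611 per tonne

$7,611 per tonne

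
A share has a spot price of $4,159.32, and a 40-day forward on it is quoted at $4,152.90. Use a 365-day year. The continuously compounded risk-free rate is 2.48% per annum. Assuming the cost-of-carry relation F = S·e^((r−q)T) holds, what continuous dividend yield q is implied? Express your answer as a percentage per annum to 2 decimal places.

From F = S·e^((r−q)T): (r − q) = ln(F/S)/T
ln(4152.90/4159.32) = ln(0.998456) = -0.001545
(r − q) = -0.001545 / (40/365) = -0.014098
q = r − ln(F/S)/T = 0.0248 + 0.014098 = 0.038898
q = 3.89%

3.89%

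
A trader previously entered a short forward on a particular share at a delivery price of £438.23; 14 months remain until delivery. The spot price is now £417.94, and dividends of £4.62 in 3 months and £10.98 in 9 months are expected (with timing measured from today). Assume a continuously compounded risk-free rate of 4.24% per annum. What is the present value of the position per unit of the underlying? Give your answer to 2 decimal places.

£14.35

PV(remaining dividends) I = 4.62·e^(−0.0424·3/12) + 10.98·e^(−0.0424·9/12) = 15.2076
Current forward F = (S − I)·e^(rT) = (417.94 − 15.2076)·e^(0.0424·14/12) = 402.7324 × 1.050711 = 423.1554
Value (long) = (F − K)·e^(−rT) = (423.1554 − 438.23) × 0.951737 = -14.3471
Short position value = −(long value) = £14.35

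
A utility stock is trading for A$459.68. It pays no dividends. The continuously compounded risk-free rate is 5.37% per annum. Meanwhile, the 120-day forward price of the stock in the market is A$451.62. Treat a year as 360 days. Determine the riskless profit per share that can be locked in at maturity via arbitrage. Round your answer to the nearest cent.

Fair forward: F* = S·e^(carry·T), with carry = r = 0.0537
F* = 459.68 · e^(0.0537 × 120/360) = 459.68 · e^0.017900 = 459.68 × 1.018061 = A$467.9823
Market A$451.62 < fair A$467.9823: forward underpriced → reverse cash-and-carry (short spot, go long the forward).
At maturity, profit = |F_mkt − F*| = |451.62 − 467.9823| = A$16.36 per share

A$16.36 per share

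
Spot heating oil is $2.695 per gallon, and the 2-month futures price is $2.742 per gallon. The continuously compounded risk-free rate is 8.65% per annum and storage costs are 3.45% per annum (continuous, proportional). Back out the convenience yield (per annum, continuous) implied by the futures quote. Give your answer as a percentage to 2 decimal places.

1.73%

F = S·e^((r+u−y)T) ⇒ (r+u−y) = ln(F/S)/T
ln(2.742/2.695) = 0.017289; /T ⇒ 0.103734
y = r + u − ln(F/S)/T = 0.0865 + 0.0345 − 0.103734 = 0.017266
y = 1.73%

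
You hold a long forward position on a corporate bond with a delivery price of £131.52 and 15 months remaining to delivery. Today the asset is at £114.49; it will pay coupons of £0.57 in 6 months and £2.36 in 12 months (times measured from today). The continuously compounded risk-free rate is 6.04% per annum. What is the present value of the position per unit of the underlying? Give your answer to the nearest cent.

-£10.24

PV(remaining coupons) I = 0.57·e^(−0.0604·6/12) + 2.36·e^(−0.0604·12/12) = 2.7747
Current forward F = (S − I)·e^(rT) = (114.49 − 2.7747)·e^(0.0604·15/12) = 111.7153 × 1.078423 = 120.4763
Value (long) = (F − K)·e^(−rT) = (120.4763 − 131.52) × 0.927280 = -10.2406
Value = -£10.24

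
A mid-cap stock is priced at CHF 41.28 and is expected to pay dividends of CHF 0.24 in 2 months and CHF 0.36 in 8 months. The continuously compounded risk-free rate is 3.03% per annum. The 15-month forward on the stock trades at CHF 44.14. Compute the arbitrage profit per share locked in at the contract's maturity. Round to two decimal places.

PV(dividends) I = 0.24·e^(−0.0303·2/12) + 0.36·e^(−0.0303·8/12) = 0.5916
Fair forward F* = (S − I)·e^(rT) = (41.28 − 0.5916)·e^0.037875 = 40.6884 × 1.038601 = 42.2590
Market CHF 44.14 > fair 42.2590: forward overpriced → cash-and-carry (borrow at r, buy the stock and collect the dividends, short the forward).
Profit at T = |F_mkt − F*| = |44.14 − 42.2590| = CHF 1.88 per share

CHF 1.88 per share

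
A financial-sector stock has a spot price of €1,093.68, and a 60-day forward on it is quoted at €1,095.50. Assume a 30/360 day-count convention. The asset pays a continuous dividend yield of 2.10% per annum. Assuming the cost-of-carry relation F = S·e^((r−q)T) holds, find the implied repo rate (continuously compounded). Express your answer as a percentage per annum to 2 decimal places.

3.10%

From F = S·e^((r−q)T): (r − q) = ln(F/S)/T
ln(1095.50/1093.68) = ln(1.001664) = 0.001663
(r − q) = 0.001663 / (60/360) = 0.009978
r = ln(F/S)/T + q = 0.009978 + 0.0210 = 0.030978
r = 3.10%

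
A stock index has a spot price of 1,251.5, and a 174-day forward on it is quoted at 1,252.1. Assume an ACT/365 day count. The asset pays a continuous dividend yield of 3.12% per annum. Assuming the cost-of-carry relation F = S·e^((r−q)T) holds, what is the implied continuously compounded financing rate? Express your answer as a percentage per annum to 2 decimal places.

From F = S·e^((r−q)T): (r − q) = ln(F/S)/T
ln(1252.1/1251.5) = ln(1.000479) = 0.000479
(r − q) = 0.000479 / (174/365) = 0.001005
r = ln(F/S)/T + q = 0.001005 + 0.0312 = 0.032205
r = 3.22%

3.22%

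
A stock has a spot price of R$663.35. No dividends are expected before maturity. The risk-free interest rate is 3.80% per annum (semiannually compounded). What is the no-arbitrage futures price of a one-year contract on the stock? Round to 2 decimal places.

R$688.80

F = S · (1+r/2)^(2T)
= 663.35 × 1.038361
F = R$688.80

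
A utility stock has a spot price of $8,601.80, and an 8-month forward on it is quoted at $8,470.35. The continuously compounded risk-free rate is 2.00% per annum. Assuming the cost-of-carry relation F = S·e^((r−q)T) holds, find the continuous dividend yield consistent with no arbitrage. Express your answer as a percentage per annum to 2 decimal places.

4.31%

From F = S·e^((r−q)T): (r − q) = ln(F/S)/T
ln(8470.35/8601.80) = ln(0.984718) = -0.015400
(r − q) = -0.015400 / (8/12) = -0.023100
q = r − ln(F/S)/T = 0.0200 + 0.023100 = 0.043100
q = 4.31%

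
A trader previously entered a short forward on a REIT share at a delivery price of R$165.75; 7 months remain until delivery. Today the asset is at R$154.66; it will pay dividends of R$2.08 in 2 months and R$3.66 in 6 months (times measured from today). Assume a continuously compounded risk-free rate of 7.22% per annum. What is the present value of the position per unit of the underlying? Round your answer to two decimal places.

R$9.84

PV(remaining dividends) I = 2.08·e^(−0.0722·2/12) + 3.66·e^(−0.0722·6/12) = 5.5854
Current forward F = (S − I)·e^(rT) = (154.66 − 5.5854)·e^(0.0722·7/12) = 149.0746 × 1.043016 = 155.4872
Value (long) = (F − K)·e^(−rT) = (155.4872 − 165.75) × 0.958758 = -9.8395
Short position value = −(long value) = R$9.84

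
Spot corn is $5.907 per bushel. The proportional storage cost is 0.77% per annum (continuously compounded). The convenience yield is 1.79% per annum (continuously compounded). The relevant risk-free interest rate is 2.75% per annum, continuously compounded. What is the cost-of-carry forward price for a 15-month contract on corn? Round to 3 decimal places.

Net carry = r + u − y = 0.0275 + 0.0077 − 0.0179 = 0.0173
F = S·e^((r+u−y)T) = 5.907 · e^(0.0173 × 15/12) = 5.907 · e^0.021625
= 5.907 × 1.021861 = $6.036 per bushel

$6.036 per bushel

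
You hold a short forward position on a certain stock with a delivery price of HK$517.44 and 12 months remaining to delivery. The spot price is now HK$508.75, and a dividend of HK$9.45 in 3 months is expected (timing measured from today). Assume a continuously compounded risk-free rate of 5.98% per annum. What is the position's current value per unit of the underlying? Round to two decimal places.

-HK$12.04

PV(remaining dividends) I = 9.45·e^(−0.0598·3/12) = 9.3098
Current forward F = (S − I)·e^(rT) = (508.75 − 9.3098)·e^(0.0598·12/12) = 499.4402 × 1.061624 = 530.2177
Value (long) = (F − K)·e^(−rT) = (530.2177 − 517.44) × 0.941953 = 12.0360
Short position value = −(long value) = -HK$12.04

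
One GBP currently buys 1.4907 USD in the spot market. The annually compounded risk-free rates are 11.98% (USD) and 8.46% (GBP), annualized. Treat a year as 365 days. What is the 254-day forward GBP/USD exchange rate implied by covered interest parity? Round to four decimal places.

1.5242

By covered interest parity, F = S · (1+r_USD)^T / (1+r_GBP)^T
= 1.4907 × 1.081923 / 1.058142 = 1.4907 × 1.022474
F = 1.5242 USD per GBP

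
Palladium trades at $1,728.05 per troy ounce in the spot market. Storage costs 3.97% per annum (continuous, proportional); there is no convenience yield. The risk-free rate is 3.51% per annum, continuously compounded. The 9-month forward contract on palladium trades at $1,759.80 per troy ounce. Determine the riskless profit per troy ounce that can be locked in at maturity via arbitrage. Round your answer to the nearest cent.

$67.96 per troy ounce

Fair forward: F* = S·e^(carry·T), with carry = (r + u) = 0.0351 + 0.0397 = 0.0748
F* = 1728.05 · e^(0.0748 × 9/12) = 1728.05 · e^0.05610000 = 1728.05 × 1.05770345 = $1827.7644
Market $1759.80 < fair $1827.7644: forward underpriced → reverse cash-and-carry (short spot, go long the forward).
At maturity, profit = |F_mkt − F*| = |1759.80 − 1827.7644| = $67.96 per troy ounce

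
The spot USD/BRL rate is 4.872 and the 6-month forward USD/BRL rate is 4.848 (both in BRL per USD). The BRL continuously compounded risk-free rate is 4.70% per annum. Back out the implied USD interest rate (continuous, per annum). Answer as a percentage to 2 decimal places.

5.69%

F = S·e^((r_BRL − r_USD)T) ⇒ r_USD = r_BRL − ln(F/S)/T
ln(4.848/4.872) = -0.004938; /(6/12) = -0.009876
r_USD = 0.0470 + 0.009876 = 0.056876
r_USD = 5.69%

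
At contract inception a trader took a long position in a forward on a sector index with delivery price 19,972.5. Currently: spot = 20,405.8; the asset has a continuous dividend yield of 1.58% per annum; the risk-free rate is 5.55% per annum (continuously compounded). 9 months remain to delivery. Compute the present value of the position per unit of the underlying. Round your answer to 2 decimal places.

Current fair forward for the remaining 9 months: F = S·e^((r − q)·T), (r − q) = 0.0555 − 0.0158 = 0.0397
F = 20405.8 · e^(0.0397 × 9/12) = 20405.8 × 1.03022271 = 21022.5186
Value of long forward = (F − K)·e^(−rT) = (21022.5186 − 19972.5) · e^(−0.0555·9/12)
= 1050.0186 × 0.95922942 = 1007.21

1007.21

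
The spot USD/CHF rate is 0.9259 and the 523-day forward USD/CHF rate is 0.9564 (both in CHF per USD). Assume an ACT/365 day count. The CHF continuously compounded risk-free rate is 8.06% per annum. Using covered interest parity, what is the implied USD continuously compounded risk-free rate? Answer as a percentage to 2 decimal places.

F = S·e^((r_CHF − r_USD)T) ⇒ r_USD = r_CHF − ln(F/S)/T
ln(0.9564/0.9259) = 0.032410; /(523/365) = 0.022619
r_USD = 0.0806 − 0.022619 = 0.057981
r_USD = 5.80%

5.80%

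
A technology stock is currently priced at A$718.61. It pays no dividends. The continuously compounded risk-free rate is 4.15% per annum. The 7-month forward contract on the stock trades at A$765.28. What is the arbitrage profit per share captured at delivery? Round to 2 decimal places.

A$29.06 per share

Fair forward: F* = S·e^(carry·T), with carry = r = 0.0415
F* = 718.61 · e^(0.0415 × 7/12) = 718.61 · e^0.024208 = 718.61 × 1.024503 = A$736.2181
Market A$765.28 > fair A$736.2181: forward overpriced → cash-and-carry (buy spot, short the forward).
At maturity, profit = |F_mkt − F*| = |765.28 − 736.2181| = A$29.06 per share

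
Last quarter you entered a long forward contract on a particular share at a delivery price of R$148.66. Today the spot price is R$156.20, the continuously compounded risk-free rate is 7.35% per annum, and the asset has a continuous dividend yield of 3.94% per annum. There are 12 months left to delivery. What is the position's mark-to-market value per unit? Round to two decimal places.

R$12.04

Current fair forward for the remaining 12 months: F = S·e^((r − q)·T), (r − q) = 0.0735 − 0.0394 = 0.0341
F = 156.20 · e^(0.0341 × 12/12) = 156.20 × 1.034688 = 161.6183
Value of long forward = (F − K)·e^(−rT) = (161.6183 − 148.66) · e^(−0.0735·12/12)
= 12.9583 × 0.929136 = 12.04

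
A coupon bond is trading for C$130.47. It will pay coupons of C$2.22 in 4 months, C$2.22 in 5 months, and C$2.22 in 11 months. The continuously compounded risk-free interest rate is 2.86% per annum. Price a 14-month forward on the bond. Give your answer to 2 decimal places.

PV(coupons) I = 2.22·e^(−0.0286·4/12) + 2.22·e^(−0.0286·5/12) + 2.22·e^(−0.0286·11/12)
I = 2.1989 + 2.1937 + 2.1626 = 6.5552
F = (S − I)·e^(rT) = (130.47 − 6.5552) · e^(0.0286·14/12)
= 123.9148 · e^0.033367 = 123.9148 × 1.033930 = C$128.12

C$128.12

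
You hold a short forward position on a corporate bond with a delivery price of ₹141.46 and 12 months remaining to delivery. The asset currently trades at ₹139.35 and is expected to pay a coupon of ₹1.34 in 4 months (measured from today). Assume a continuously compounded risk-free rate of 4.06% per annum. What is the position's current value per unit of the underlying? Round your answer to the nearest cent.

PV(remaining coupons) I = 1.34·e^(−0.0406·4/12) = 1.3220
Current forward F = (S − I)·e^(rT) = (139.35 − 1.3220)·e^(0.0406·12/12) = 138.0280 × 1.041435 = 143.7472
Value (long) = (F − K)·e^(−rT) = (143.7472 − 141.46) × 0.960213 = 2.1962
Short position value = −(long value) = -₹2.20

-₹2.20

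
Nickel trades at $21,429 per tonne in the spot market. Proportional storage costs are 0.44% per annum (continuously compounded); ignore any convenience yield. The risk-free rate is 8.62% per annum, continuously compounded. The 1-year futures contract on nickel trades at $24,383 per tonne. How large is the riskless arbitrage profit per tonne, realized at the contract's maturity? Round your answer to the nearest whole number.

$922 per tonne

Fair futures: F* = S·e^(carry·T), with carry = (r + u) = 0.0862 + 0.0044 = 0.0906
F* = 21429 · e^(0.0906 × 1) = 21429 · e^0.090600 = 21429 × 1.094831 = $23461.1335
Market $24383 > fair $23461.1335: forward overpriced → cash-and-carry (buy spot, short the forward).
At maturity, profit = |F_mkt − F*| = |24383 − 23461.1335| = $922 per tonne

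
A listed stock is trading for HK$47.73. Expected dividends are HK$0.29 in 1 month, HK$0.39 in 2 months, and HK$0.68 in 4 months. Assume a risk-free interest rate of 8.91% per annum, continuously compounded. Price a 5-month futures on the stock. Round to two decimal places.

HK$48.15

PV(dividends) I = 0.29·e^(−0.0891·1/12) + 0.39·e^(−0.0891·2/12) + 0.68·e^(−0.0891·4/12)
I = 0.2879 + 0.3843 + 0.6601 = 1.3323
F = (S − I)·e^(rT) = (47.73 − 1.3323) · e^(0.0891·5/12)
= 46.3977 · e^0.037125 = 46.3977 × 1.037823 = HK$48.15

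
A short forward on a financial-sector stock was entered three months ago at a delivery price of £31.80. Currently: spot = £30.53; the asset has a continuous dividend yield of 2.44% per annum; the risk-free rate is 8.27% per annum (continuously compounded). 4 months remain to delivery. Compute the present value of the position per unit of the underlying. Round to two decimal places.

Current fair forward for the remaining 4 months: F = S·e^((r − q)·T), (r − q) = 0.0827 − 0.0244 = 0.0583
F = 30.53 · e^(0.0583 × 4/12) = 30.53 × 1.019623 = 31.1291
Value of long forward = (F − K)·e^(−rT) = (31.1291 − 31.80) · e^(−0.0827·4/12)
= -0.6709 × 0.972810 = -0.65
Short position value = −(long value) = £0.65

£0.65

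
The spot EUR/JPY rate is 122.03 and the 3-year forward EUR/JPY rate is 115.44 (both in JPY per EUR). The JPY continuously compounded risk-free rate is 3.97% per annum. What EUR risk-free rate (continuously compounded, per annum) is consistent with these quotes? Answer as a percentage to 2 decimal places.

F = S·e^((r_JPY − r_EUR)T) ⇒ r_EUR = r_JPY − ln(F/S)/T
ln(115.44/122.03) = -0.055516; /(3) = -0.018505
r_EUR = 0.0397 + 0.018505 = 0.058205
r_EUR = 5.82%

5.82%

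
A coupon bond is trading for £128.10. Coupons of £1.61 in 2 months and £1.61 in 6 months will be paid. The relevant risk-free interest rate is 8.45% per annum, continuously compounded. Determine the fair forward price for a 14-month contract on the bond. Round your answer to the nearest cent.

PV(coupons) I = 1.61·e^(−0.0845·2/12) + 1.61·e^(−0.0845·6/12)
I = 1.5875 + 1.5434 = 3.1309
F = (S − I)·e^(rT) = (128.10 − 3.1309) · e^(0.0845·14/12)
= 124.9691 · e^0.098583 = 124.9691 × 1.103606 = £137.92

£137.92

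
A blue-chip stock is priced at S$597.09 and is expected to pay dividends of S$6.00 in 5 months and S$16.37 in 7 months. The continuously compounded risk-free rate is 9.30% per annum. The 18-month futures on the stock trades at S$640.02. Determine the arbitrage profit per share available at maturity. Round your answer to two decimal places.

PV(dividends) I = 6.00·e^(−0.0930·5/12) + 16.37·e^(−0.0930·7/12) = 21.2775
Fair futures F* = (S − I)·e^(rT) = (597.09 − 21.2775)·e^0.139500 = 575.8125 × 1.149699 = 662.0111
Market S$640.02 < fair 662.0111: forward underpriced → reverse cash-and-carry (short the stock, invest proceeds at r, pay the dividends, go long the forward).
Profit at T = |F_mkt − F*| = |640.02 − 662.0111| = S$21.99 per share

S$21.99 per share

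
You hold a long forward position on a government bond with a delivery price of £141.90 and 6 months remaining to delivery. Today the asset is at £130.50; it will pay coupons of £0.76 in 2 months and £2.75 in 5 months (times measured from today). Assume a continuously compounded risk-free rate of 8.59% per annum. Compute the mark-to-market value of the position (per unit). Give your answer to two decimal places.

-£8.84

PV(remaining coupons) I = 0.76·e^(−0.0859·2/12) + 2.75·e^(−0.0859·5/12) = 3.4025
Current forward F = (S − I)·e^(rT) = (130.50 − 3.4025)·e^(0.0859·6/12) = 127.0975 × 1.043886 = 132.6753
Value (long) = (F − K)·e^(−rT) = (132.6753 − 141.90) × 0.957959 = -8.8369
Value = -£8.84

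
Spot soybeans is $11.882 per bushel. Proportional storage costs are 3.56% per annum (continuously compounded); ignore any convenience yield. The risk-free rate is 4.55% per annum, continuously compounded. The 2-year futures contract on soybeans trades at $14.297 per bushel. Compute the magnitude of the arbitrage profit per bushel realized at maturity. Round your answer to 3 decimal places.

$0.323 per bushel

Fair futures: F* = S·e^(carry·T), with carry = (r + u) = 0.0455 + 0.0356 = 0.0811
F* = 11.882 · e^(0.0811 × 2) = 11.882 · e^0.162200 = 11.882 × 1.176095 = $13.9744
Market $14.297 > fair $13.9744: forward overpriced → cash-and-carry (buy spot, short the forward).
At maturity, profit = |F_mkt − F*| = |14.297 − 13.9744| = $0.323 per bushel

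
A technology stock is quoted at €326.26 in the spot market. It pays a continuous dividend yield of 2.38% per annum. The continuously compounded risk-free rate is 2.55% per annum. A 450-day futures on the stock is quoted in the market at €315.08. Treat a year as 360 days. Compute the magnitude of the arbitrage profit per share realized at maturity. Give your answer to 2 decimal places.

€11.87 per share

Fair futures: F* = S·e^(carry·T), with carry = (r − q) = 0.0255 − 0.0238 = 0.0017
F* = 326.26 · e^(0.0017 × 450/360) = 326.26 · e^0.002125 = 326.26 × 1.002127 = €326.9540
Market €315.08 < fair €326.9540: forward underpriced → reverse cash-and-carry (short spot, go long the forward).
At maturity, profit = |F_mkt − F*| = |315.08 − 326.9540| = €11.87 per share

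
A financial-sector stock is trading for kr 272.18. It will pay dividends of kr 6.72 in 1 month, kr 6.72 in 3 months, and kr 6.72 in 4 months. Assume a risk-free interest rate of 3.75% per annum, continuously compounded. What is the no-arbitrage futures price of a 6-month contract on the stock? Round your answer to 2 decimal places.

kr 256.96

PV(dividends) I = 6.72·e^(−0.0375·1/12) + 6.72·e^(−0.0375·3/12) + 6.72·e^(−0.0375·4/12)
I = 6.6990 + 6.6573 + 6.6365 = 19.9928
F = (S − I)·e^(rT) = (272.18 − 19.9928) · e^(0.0375·6/12)
= 252.1872 · e^0.018750 = 252.1872 × 1.018927 = kr 256.96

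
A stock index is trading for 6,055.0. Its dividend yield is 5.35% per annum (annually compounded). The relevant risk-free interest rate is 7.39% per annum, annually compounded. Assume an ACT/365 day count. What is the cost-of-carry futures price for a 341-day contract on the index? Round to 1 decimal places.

F = S · (1+r)^T / (1+q)^T
= 6055.0 × 1.068877 / 1.049896 = 6055.0 × 1.018079
F = 6,164.5

6,164.5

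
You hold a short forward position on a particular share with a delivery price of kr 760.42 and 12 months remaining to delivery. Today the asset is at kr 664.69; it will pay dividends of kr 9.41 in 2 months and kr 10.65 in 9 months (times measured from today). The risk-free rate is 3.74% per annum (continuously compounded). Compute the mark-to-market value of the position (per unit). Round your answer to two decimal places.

PV(remaining dividends) I = 9.41·e^(−0.0374·2/12) + 10.65·e^(−0.0374·9/12) = 19.7069
Current forward F = (S − I)·e^(rT) = (664.69 − 19.7069)·e^(0.0374·12/12) = 644.9831 × 1.038108 = 669.5621
Value (long) = (F − K)·e^(−rT) = (669.5621 − 760.42) × 0.963291 = -87.5226
Short position value = −(long value) = kr 87.52

kr 87.52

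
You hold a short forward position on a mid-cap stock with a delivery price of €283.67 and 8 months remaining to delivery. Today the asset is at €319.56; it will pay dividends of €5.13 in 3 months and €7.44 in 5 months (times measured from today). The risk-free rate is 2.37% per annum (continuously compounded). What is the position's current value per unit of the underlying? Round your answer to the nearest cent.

PV(remaining dividends) I = 5.13·e^(−0.0237·3/12) + 7.44·e^(−0.0237·5/12) = 12.4666
Current forward F = (S − I)·e^(rT) = (319.56 − 12.4666)·e^(0.0237·8/12) = 307.0934 × 1.015925 = 311.9839
Value (long) = (F − K)·e^(−rT) = (311.9839 − 283.67) × 0.984324 = 27.8701
Short position value = −(long value) = -€27.87

-€27.87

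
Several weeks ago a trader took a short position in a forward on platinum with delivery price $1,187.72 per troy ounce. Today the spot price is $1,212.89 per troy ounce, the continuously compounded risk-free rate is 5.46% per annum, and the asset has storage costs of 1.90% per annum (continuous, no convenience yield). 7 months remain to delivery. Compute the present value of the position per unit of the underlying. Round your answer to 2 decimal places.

-$75.92 per troy ounce

Current fair forward for the remaining 7 months: F = S·e^((r + u)·T), (r + u) = 0.0546 + 0.0190 = 0.0736
F = 1212.89 · e^(0.0736 × 7/12) = 1212.89 × 1.04386830 = 1266.0974
Value of long forward = (F − K)·e^(−rT) = (1266.0974 − 1187.72) · e^(−0.0546·7/12)
= 78.3774 × 0.96865187 = 75.92
Short position value = −(long value) = -$75.92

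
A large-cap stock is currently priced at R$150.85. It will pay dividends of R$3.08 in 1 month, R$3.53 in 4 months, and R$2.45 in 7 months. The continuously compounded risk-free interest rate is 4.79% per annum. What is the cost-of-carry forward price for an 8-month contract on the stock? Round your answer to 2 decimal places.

PV(dividends) I = 3.08·e^(−0.0479·1/12) + 3.53·e^(−0.0479·4/12) + 2.45·e^(−0.0479·7/12)
I = 3.0677 + 3.4741 + 2.3825 = 8.9243
F = (S − I)·e^(rT) = (150.85 − 8.9243) · e^(0.0479·8/12)
= 141.9257 · e^0.031933 = 141.9257 × 1.032448 = R$146.53

R$146.53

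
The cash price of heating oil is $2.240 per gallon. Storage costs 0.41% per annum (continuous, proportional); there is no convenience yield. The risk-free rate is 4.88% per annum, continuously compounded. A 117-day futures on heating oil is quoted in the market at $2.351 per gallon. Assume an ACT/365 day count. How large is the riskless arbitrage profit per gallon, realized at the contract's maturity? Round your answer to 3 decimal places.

Fair futures: F* = S·e^(carry·T), with carry = (r + u) = 0.0488 + 0.0041 = 0.0529
F* = 2.240 · e^(0.0529 × 117/365) = 2.240 · e^0.016957 = 2.240 × 1.017102 = $2.2783
Market $2.351 > fair $2.2783: forward overpriced → cash-and-carry (buy spot, short the forward).
At maturity, profit = |F_mkt − F*| = |2.351 − 2.2783| = $0.073 per gallon

$0.073 per gallon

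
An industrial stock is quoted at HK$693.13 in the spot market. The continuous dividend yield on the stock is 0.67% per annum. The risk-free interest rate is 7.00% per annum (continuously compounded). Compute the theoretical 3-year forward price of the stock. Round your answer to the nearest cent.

F = S·e^((r − q)T) = 693.13 · e^((0.0700 − 0.0067) × 3)
= 693.13 · e^0.189900 = 693.13 × 1.209129
F = HK$838.08

HK$838.08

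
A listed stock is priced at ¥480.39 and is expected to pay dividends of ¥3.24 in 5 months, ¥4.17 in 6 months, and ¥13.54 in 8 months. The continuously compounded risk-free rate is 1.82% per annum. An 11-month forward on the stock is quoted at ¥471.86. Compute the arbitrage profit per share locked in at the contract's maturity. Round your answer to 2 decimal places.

PV(dividends) I = 3.24·e^(−0.0182·5/12) + 4.17·e^(−0.0182·6/12) + 13.54·e^(−0.0182·8/12) = 20.7245
Fair forward F* = (S − I)·e^(rT) = (480.39 − 20.7245)·e^0.016683 = 459.6655 × 1.016823 = 467.3985
Market ¥471.86 > fair 467.3985: forward overpriced → cash-and-carry (borrow at r, buy the stock and collect the dividends, short the forward).
Profit at T = |F_mkt − F*| = |471.86 − 467.3985| = ¥4.46 per share

¥4.46 per share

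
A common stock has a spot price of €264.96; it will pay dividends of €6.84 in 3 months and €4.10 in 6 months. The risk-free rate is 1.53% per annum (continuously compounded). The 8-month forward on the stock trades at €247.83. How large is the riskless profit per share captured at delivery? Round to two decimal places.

€8.85 per share

PV(dividends) I = 6.84·e^(−0.0153·3/12) + 4.10·e^(−0.0153·6/12) = 10.8826
Fair forward F* = (S − I)·e^(rT) = (264.96 − 10.8826)·e^0.010200 = 254.0774 × 1.010252 = 256.6822
Market €247.83 < fair 256.6822: forward underpriced → reverse cash-and-carry (short the stock, invest proceeds at r, pay the dividends, go long the forward).
Profit at T = |F_mkt − F*| = |247.83 − 256.6822| = €8.85 per share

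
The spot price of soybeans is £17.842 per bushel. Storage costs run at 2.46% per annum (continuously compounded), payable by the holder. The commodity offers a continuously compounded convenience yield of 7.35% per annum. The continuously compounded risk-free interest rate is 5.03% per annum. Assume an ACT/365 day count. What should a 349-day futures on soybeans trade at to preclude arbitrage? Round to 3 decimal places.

£17.866 per bushel

Net carry = r + u − y = 0.0503 + 0.0246 − 0.0735 = 0.0014
F = S·e^((r+u−y)T) = 17.842 · e^(0.0014 × 349/365) = 17.842 · e^0.001339
= 17.842 × 1.001340 = £17.866 per bushel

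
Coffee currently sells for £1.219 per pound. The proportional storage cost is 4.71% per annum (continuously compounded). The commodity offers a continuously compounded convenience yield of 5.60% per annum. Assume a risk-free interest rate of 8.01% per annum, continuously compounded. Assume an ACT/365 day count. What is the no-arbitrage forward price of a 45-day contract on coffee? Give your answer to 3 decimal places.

£1.230 per pound

Net carry = r + u − y = 0.0801 + 0.0471 − 0.0560 = 0.0712
F = S·e^((r+u−y)T) = 1.219 · e^(0.0712 × 45/365) = 1.219 · e^0.008778
= 1.219 × 1.008817 = £1.230 per pound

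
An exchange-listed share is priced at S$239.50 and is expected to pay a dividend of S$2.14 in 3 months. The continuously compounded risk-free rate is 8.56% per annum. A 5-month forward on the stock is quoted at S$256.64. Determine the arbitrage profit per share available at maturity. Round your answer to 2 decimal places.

PV(dividends) I = 2.14·e^(−0.0856·3/12) = 2.0947
Fair forward F* = (S − I)·e^(rT) = (239.50 − 2.0947)·e^0.035667 = 237.4053 × 1.036311 = 246.0257
Market S$256.64 > fair 246.0257: forward overpriced → cash-and-carry (borrow at r, buy the stock and collect the dividends, short the forward).
Profit at T = |F_mkt − F*| = |256.64 − 246.0257| = S$10.61 per share

S$10.61 per share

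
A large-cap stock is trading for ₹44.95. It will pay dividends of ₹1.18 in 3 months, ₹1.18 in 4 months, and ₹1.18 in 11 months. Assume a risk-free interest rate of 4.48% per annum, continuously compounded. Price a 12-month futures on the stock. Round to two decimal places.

₹43.39

PV(dividends) I = 1.18·e^(−0.0448·3/12) + 1.18·e^(−0.0448·4/12) + 1.18·e^(−0.0448·11/12)
I = 1.1669 + 1.1625 + 1.1325 = 3.4619
F = (S − I)·e^(rT) = (44.95 − 3.4619) · e^(0.0448·12/12)
= 41.4881 · e^0.044800 = 41.4881 × 1.045819 = ₹43.39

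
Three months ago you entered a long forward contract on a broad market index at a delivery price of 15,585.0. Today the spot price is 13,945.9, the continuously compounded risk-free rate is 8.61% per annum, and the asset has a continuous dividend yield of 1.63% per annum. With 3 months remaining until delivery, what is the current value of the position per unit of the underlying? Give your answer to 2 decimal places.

-1363.93

Current fair forward for the remaining 3 months: F = S·e^((r − q)·T), (r − q) = 0.0861 − 0.0163 = 0.0698
F = 13945.9 · e^(0.0698 × 3/12) = 13945.9 × 1.01760314 = 14191.3916
Value of long forward = (F − K)·e^(−rT) = (14191.3916 − 15585.0) · e^(−0.0861·3/12)
= -1393.6084 × 0.97870501 = -1363.93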